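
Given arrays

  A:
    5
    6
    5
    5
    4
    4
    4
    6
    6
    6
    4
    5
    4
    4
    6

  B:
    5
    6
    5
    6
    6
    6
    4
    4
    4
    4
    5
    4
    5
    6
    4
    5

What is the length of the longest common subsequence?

10

One common subsequence of length 10: 5 [1,1], then 6 [2,2], then 5 [3,3], then 4 [5,7], then 4 [6,8], then 4 [7,9], then 4 [11,10], then 5 [12,11], then 4 [13,12], then 4 [14,15]. The LCS DP gives dp[15][16] = 10, so this is optimal.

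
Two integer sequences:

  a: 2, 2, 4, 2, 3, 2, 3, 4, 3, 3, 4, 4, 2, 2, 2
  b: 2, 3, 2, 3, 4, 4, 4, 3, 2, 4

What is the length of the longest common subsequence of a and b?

Let dp[i][j] be the LCS length of the first i values of a and the first j values of b. dp[i][j] = dp[i-1][j-1]+1 when the i-th and j-th values match, else max(dp[i-1][j], dp[i][j-1]).
    ·  2  3  2  3  4  4  4  3  2  4
 ·  0  0  0  0  0  0  0  0  0  0  0
 2  0  1  1  1  1  1  1  1  1  1  1
 2  0  1  1  2  2  2  2  2  2  2  2
 4  0  1  1  2  2  3  3  3  3  3  3
 2  0  1  1  2  2  3  3  3  3  4  4
 3  0  1  2  2  3  3  3  3  4  4  4
 2  0  1  2  3  3  3  3  3  4  5  5
 3  0  1  2  3  4  4  4  4  4  5  5
 4  0  1  2  3  4  5  5  5  5  5  6
 3  0  1  2  3  4  5  5  5  6  6  6
 3  0  1  2  3  4  5  5  5  6  6  6
 4  0  1  2  3  4  5  6  6  6  6  7
 4  0  1  2  3  4  5  6  7  7  7  7
 2  0  1  2  3  4  5  6  7  7  8  8
 2  0  1  2  3  4  5  6  7  7  8  8
 2  0  1  2  3  4  5  6  7  7  8  8
dp[15][10] = 8. One LCS (by backtracking along matches): 2, 3, 2, 3, 4, 4, 4, 2.

8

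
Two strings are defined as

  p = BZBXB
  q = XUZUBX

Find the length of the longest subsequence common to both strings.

3

Let dp[i][j] be the LCS length of the first i characters of p and the first j characters of q. dp[i][j] = dp[i-1][j-1]+1 when the i-th and j-th characters match, else max(dp[i-1][j], dp[i][j-1]).
    ·  X  U  Z  U  B  X
 ·  0  0  0  0  0  0  0
 B  0  0  0  0  0  1  1
 Z  0  0  0  1  1  1  1
 B  0  0  0  1  1  2  2
 X  0  1  1  1  1  2  3
 B  0  1  1  1  1  2  3
dp[5][6] = 3. One LCS (by backtracking along matches): ZBX.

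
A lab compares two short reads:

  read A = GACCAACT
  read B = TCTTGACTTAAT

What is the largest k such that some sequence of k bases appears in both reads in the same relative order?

6

Taking G (read A #1, read B #5) → A (read A #2, read B #6) → C (read A #3, read B #7) → A (read A #5, read B #10) → A (read A #6, read B #11) → T (read A #8, read B #12) gives a common subsequence of length 6. Since dp[8][12] = 6, nothing longer is possible.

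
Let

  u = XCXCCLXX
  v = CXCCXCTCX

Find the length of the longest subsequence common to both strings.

One common subsequence of length 6: X [1,2]; then C [2,4]; then X [3,5]; then C [4,6]; then C [5,8]; then X [8,9]. Since dp[8][9] = 6, nothing longer is possible.

6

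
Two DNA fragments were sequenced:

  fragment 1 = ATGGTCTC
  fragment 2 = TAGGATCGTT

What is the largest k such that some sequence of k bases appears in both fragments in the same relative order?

6

Taking A [1,2]; then G [3,3]; then G [4,4]; then T [5,6]; then C [6,7]; then T [7,10] gives a common subsequence of length 6, and the DP table's final entry dp[8][10] is also 6, so no common subsequence is longer.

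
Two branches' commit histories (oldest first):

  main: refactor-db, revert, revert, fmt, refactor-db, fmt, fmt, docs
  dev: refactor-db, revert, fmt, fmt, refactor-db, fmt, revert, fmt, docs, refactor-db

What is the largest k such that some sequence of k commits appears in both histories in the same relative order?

Taking refactor-db [1,1], then revert [2,2], then fmt [4,4], then refactor-db [5,5], then fmt [6,6], then fmt [7,8], then docs [8,9] gives a common subsequence of length 7. Since dp[8][10] = 7, nothing longer is possible.

7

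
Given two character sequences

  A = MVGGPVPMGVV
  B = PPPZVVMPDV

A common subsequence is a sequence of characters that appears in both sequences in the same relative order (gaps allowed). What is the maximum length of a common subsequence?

4

Pick V (A #2, B #5), then V (A #6, B #6), then P (A #7, B #8), then V (A #11, B #10); all 4 characters appear in both, in order, and the DP table's final entry dp[11][10] is also 4, so no common subsequence is longer.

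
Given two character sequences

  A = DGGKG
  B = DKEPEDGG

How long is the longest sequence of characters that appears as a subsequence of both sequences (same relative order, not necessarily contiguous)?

3

Match D at A[1]=B[6], then G at A[3]=B[7], then G at A[5]=B[8] — 3 characters in the same relative order in both. Since dp[5][8] = 3, nothing longer is possible.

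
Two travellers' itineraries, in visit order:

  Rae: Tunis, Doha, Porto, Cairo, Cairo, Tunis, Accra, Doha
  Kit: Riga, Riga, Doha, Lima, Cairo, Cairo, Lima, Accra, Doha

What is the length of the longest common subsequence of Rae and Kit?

Taking Doha (Rae #2, Kit #3); then Cairo (Rae #4, Kit #5); then Cairo (Rae #5, Kit #6); then Accra (Rae #7, Kit #8); then Doha (Rae #8, Kit #9) gives a common subsequence of length 5, and the DP table's final entry dp[8][9] is also 5, so no common subsequence is longer.

5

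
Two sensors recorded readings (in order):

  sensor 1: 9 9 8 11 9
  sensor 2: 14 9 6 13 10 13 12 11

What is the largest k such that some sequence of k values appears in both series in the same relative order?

2

Let dp[i][j] be the LCS length of the first i values of sensor 1 and the first j values of sensor 2. dp[i][j] = dp[i-1][j-1]+1 when the i-th and j-th values match, else max(dp[i-1][j], dp[i][j-1]).
    · 14  9  6 13 10 13 12 11
 ·  0  0  0  0  0  0  0  0  0
 9  0  0  1  1  1  1  1  1  1
 9  0  0  1  1  1  1  1  1  1
 8  0  0  1  1  1  1  1  1  1
11  0  0  1  1  1  1  1  1  2
 9  0  0  1  1  1  1  1  1  2
dp[5][8] = 2. One LCS (by backtracking along matches): 9, 11.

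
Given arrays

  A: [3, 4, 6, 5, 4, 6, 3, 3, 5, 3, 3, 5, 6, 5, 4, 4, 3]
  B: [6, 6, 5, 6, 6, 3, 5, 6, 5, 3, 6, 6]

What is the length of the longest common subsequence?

8

Taking 6 at A[3]=B[2] → 5 at A[4]=B[3] → 6 at A[6]=B[5] → 3 at A[11]=B[6] → 5 at A[12]=B[7] → 6 at A[13]=B[8] → 5 at A[14]=B[9] → 3 at A[17]=B[10] gives a common subsequence of length 8. dp[17][12] = 8 confirms this is the maximum.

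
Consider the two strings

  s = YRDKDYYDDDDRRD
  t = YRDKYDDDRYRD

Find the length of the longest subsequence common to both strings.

11

Match Y (s #1, t #1); then R (s #2, t #2); then D (s #3, t #3); then K (s #4, t #4); then Y (s #7, t #5); then D (s #9, t #6); then D (s #10, t #7); then D (s #11, t #8); then R (s #12, t #9); then R (s #13, t #11); then D (s #14, t #12) — 11 characters in the same relative order in both. The LCS DP gives dp[14][12] = 11, so this is optimal.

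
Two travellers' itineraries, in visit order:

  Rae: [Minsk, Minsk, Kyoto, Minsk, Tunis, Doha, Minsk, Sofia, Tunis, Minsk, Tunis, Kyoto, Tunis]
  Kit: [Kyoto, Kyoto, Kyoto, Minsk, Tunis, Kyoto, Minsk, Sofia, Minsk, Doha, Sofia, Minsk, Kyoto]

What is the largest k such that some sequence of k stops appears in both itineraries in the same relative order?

7

Match Minsk (Rae #1, Kit #4) → Minsk (Rae #2, Kit #7) → Minsk (Rae #4, Kit #9) → Doha (Rae #6, Kit #10) → Sofia (Rae #8, Kit #11) → Minsk (Rae #10, Kit #12) → Kyoto (Rae #12, Kit #13) — 7 stops in the same relative order in both. The LCS DP gives dp[13][13] = 7, so this is optimal.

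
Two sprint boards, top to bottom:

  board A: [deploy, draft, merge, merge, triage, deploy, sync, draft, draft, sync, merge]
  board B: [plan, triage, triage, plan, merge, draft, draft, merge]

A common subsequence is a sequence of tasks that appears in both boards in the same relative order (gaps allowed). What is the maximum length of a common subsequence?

4

Match merge at board A[4]=board B[5], draft at board A[8]=board B[6], draft at board A[9]=board B[7], merge at board A[11]=board B[8] — 4 tasks in the same relative order in both. dp[11][8] = 4 confirms this is the maximum.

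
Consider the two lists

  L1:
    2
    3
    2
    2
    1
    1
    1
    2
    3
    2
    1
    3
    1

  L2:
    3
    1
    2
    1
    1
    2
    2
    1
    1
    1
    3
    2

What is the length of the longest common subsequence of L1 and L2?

8

Match 2 (L1 #1, L2 #3); then 2 (L1 #3, L2 #6); then 2 (L1 #4, L2 #7); then 1 (L1 #5, L2 #8); then 1 (L1 #6, L2 #9); then 1 (L1 #7, L2 #10); then 3 (L1 #9, L2 #11); then 2 (L1 #10, L2 #12) — 8 values in the same relative order in both. The LCS DP gives dp[13][12] = 8, so this is optimal.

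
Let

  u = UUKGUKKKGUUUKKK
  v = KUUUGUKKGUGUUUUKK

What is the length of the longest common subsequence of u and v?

12

One common subsequence of length 12: U at u[1]=v[3], then U at u[2]=v[4], then G at u[4]=v[5], then U at u[5]=v[6], then K at u[6]=v[7], then K at u[7]=v[8], then G at u[9]=v[11], then U at u[10]=v[13], then U at u[11]=v[14], then U at u[12]=v[15], then K at u[14]=v[16], then K at u[15]=v[17]. The LCS DP gives dp[15][17] = 12, so this is optimal.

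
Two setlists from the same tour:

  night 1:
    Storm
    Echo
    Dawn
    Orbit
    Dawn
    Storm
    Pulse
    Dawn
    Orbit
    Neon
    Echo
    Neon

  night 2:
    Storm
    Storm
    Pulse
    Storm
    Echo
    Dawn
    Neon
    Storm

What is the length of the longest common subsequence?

5

Taking Storm [1,1], then Storm [6,2], then Pulse [7,3], then Dawn [8,6], then Neon [10,7] gives a common subsequence of length 5. The LCS DP gives dp[12][8] = 5, so this is optimal.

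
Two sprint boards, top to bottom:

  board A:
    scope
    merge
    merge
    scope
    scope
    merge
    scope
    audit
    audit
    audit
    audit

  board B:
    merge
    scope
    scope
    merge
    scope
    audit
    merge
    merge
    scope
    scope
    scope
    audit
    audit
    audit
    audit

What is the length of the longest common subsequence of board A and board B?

Match scope at board A[1]=board B[5]; then merge at board A[2]=board B[7]; then merge at board A[3]=board B[8]; then scope at board A[4]=board B[9]; then scope at board A[5]=board B[10]; then scope at board A[7]=board B[11]; then audit at board A[8]=board B[12]; then audit at board A[9]=board B[13]; then audit at board A[10]=board B[14]; then audit at board A[11]=board B[15] — 10 tasks in the same relative order in both, and the DP table's final entry dp[11][15] is also 10, so no common subsequence is longer.

10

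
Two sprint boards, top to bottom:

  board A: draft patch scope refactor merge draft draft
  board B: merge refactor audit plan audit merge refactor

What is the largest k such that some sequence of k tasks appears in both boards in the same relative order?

2

Pick refactor [4,2] → merge [5,6]; all 2 tasks appear in both, in order, and the DP table's final entry dp[7][7] is also 2, so no common subsequence is longer.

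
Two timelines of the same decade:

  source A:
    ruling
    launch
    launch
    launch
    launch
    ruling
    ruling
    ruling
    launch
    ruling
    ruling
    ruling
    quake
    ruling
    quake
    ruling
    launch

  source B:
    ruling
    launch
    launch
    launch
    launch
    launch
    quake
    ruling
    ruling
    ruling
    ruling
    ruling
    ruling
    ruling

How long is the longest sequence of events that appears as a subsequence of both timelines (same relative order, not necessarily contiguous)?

One common subsequence of length 12: ruling [1,1] → launch [2,3] → launch [3,4] → launch [4,5] → launch [5,6] → ruling [7,8] → ruling [8,9] → ruling [10,10] → ruling [11,11] → ruling [12,12] → ruling [14,13] → ruling [16,14]. dp[17][14] = 12 confirms this is the maximum.

12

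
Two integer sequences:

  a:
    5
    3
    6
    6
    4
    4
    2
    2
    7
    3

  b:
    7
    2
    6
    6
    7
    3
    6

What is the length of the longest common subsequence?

Let dp[i][j] be the LCS length of the first i values of a and the first j values of b. dp[i][j] = dp[i-1][j-1]+1 when the i-th and j-th values match, else max(dp[i-1][j], dp[i][j-1]).
    ·  7  2  6  6  7  3  6
 ·  0  0  0  0  0  0  0  0
 5  0  0  0  0  0  0  0  0
 3  0  0  0  0  0  0  1  1
 6  0  0  0  1  1  1  1  2
 6  0  0  0  1  2  2  2  2
 4  0  0  0  1  2  2  2  2
 4  0  0  0  1  2  2  2  2
 2  0  0  1  1  2  2  2  2
 2  0  0  1  1  2  2  2  2
 7  0  1  1  1  2  3  3  3
 3  0  1  1  1  2  3  4  4
dp[10][7] = 4. One LCS (by backtracking along matches): 6, 6, 7, 3.

4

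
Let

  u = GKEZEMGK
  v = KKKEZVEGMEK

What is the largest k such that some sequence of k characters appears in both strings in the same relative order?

6

Let dp[i][j] be the LCS length of the first i characters of u and the first j characters of v. dp[i][j] = dp[i-1][j-1]+1 when the i-th and j-th characters match, else max(dp[i-1][j], dp[i][j-1]).
    ·  K  K  K  E  Z  V  E  G  M  E  K
 ·  0  0  0  0  0  0  0  0  0  0  0  0
 G  0  0  0  0  0  0  0  0  1  1  1  1
 K  0  1  1  1  1  1  1  1  1  1  1  2
 E  0  1  1  1  2  2  2  2  2  2  2  2
 Z  0  1  1  1  2  3  3  3  3  3  3  3
 E  0  1  1  1  2  3  3  4  4  4  4  4
 M  0  1  1  1  2  3  3  4  4  5  5  5
 G  0  1  1  1  2  3  3  4  5  5  5  5
 K  0  1  2  2  2  3  3  4  5  5  5  6
dp[8][11] = 6. One LCS (by backtracking along matches): KEZEMK.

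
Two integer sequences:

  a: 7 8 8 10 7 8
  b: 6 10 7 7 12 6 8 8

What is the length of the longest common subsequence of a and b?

Pick 7 (a #1, b #4), then 8 (a #3, b #7), then 8 (a #6, b #8); all 3 values appear in both, in order. Since dp[6][8] = 3, nothing longer is possible.

3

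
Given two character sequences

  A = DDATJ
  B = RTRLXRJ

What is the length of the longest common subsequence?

Let dp[i][j] be the LCS length of the first i characters of A and the first j characters of B. dp[i][j] = dp[i-1][j-1]+1 when the i-th and j-th characters match, else max(dp[i-1][j], dp[i][j-1]).
    ·  R  T  R  L  X  R  J
 ·  0  0  0  0  0  0  0  0
 D  0  0  0  0  0  0  0  0
 D  0  0  0  0  0  0  0  0
 A  0  0  0  0  0  0  0  0
 T  0  0  1  1  1  1  1  1
 J  0  0  1  1  1  1  1  2
dp[5][7] = 2. One LCS (by backtracking along matches): TJ.

2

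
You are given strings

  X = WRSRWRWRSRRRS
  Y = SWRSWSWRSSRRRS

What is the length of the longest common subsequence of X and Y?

11

Pick W (X #1, Y #2), R (X #2, Y #3), S (X #3, Y #4), W (X #5, Y #5), W (X #7, Y #7), R (X #8, Y #8), S (X #9, Y #10), R (X #10, Y #11), R (X #11, Y #12), R (X #12, Y #13), S (X #13, Y #14); all 11 characters appear in both, in order. The LCS DP gives dp[13][14] = 11, so this is optimal.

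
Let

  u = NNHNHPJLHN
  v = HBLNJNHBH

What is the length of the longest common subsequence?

4

Taking N [1,4], then N [2,6], then H [3,7], then H [9,9] gives a common subsequence of length 4. dp[10][9] = 4 confirms this is the maximum.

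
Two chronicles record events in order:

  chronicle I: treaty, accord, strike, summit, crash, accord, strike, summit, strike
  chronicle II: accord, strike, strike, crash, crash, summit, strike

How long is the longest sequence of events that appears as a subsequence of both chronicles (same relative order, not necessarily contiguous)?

Match accord [2,1] → strike [3,3] → crash [5,5] → summit [8,6] → strike [9,7] — 5 events in the same relative order in both, and the DP table's final entry dp[9][7] is also 5, so no common subsequence is longer.

5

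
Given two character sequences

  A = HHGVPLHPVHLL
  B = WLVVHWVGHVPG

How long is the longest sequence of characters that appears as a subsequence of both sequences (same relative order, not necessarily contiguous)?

One common subsequence of length 4: H [1,5], H [2,9], V [4,10], P [5,11]. The LCS DP gives dp[12][12] = 4, so this is optimal.

4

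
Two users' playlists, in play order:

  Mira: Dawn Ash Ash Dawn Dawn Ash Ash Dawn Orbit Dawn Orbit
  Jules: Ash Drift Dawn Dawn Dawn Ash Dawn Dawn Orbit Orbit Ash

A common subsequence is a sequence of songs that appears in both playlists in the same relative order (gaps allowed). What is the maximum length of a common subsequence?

7

Match Dawn [1,3], then Dawn [4,4], then Dawn [5,5], then Ash [6,6], then Dawn [8,8], then Orbit [9,9], then Orbit [11,10] — 7 songs in the same relative order in both. The LCS DP gives dp[11][11] = 7, so this is optimal.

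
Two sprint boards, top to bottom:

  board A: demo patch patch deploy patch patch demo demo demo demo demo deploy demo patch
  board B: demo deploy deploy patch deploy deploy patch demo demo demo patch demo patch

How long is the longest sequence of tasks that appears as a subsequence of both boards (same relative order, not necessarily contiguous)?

Taking demo at board A[1]=board B[1] → patch at board A[2]=board B[4] → deploy at board A[4]=board B[6] → patch at board A[6]=board B[7] → demo at board A[7]=board B[8] → demo at board A[8]=board B[9] → demo at board A[9]=board B[10] → demo at board A[13]=board B[12] → patch at board A[14]=board B[13] gives a common subsequence of length 9. dp[14][13] = 9 confirms this is the maximum.

9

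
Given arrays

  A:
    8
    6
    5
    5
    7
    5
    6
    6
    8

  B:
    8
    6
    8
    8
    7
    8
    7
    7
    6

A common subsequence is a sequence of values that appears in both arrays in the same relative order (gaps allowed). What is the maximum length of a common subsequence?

Let dp[i][j] be the LCS length of the first i values of A and the first j values of B. dp[i][j] = dp[i-1][j-1]+1 when the i-th and j-th values match, else max(dp[i-1][j], dp[i][j-1]).
    ·  8  6  8  8  7  8  7  7  6
 ·  0  0  0  0  0  0  0  0  0  0
 8  0  1  1  1  1  1  1  1  1  1
 6  0  1  2  2  2  2  2  2  2  2
 5  0  1  2  2  2  2  2  2  2  2
 5  0  1  2  2  2  2  2  2  2  2
 7  0  1  2  2  2  3  3  3  3  3
 5  0  1  2  2  2  3  3  3  3  3
 6  0  1  2  2  2  3  3  3  3  4
 6  0  1  2  2  2  3  3  3  3  4
 8  0  1  2  3  3  3  4  4  4  4
dp[9][9] = 4. One LCS (by backtracking along matches): 8, 6, 7, 6.

4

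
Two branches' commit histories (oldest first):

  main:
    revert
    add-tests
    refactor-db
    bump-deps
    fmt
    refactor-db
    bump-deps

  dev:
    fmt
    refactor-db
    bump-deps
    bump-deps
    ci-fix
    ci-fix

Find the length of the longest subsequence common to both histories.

3

Taking refactor-db (main #3, dev #2); then bump-deps (main #4, dev #3); then bump-deps (main #7, dev #4) gives a common subsequence of length 3. dp[7][6] = 3 confirms this is the maximum.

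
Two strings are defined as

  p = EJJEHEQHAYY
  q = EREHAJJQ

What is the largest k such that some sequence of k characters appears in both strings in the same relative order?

4

Taking E [1,3], then J [2,6], then J [3,7], then Q [7,8] gives a common subsequence of length 4. Since dp[11][8] = 4, nothing longer is possible.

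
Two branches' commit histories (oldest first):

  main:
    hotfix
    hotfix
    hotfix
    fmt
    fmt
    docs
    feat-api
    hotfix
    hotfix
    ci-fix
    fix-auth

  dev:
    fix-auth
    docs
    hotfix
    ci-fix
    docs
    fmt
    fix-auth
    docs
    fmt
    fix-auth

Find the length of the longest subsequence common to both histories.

Taking hotfix [1,3], fmt [4,6], fmt [5,9], fix-auth [11,10] gives a common subsequence of length 4. dp[11][10] = 4 confirms this is the maximum.

4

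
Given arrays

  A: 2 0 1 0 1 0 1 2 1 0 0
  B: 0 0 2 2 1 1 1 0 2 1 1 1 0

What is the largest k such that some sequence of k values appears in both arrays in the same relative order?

7

One common subsequence of length 7: 2 [1,4], 1 [3,7], 0 [4,8], 1 [5,10], 1 [7,11], 1 [9,12], 0 [11,13], and the DP table's final entry dp[11][13] is also 7, so no common subsequence is longer.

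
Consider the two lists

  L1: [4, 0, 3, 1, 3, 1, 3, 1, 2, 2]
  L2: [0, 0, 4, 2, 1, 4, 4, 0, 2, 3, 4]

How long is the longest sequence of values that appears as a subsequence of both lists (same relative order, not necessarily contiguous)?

3

Let dp[i][j] be the LCS length of the first i values of L1 and the first j values of L2. dp[i][j] = dp[i-1][j-1]+1 when the i-th and j-th values match, else max(dp[i-1][j], dp[i][j-1]).
    ·  0  0  4  2  1  4  4  0  2  3  4
 ·  0  0  0  0  0  0  0  0  0  0  0  0
 4  0  0  0  1  1  1  1  1  1  1  1  1
 0  0  1  1  1  1  1  1  1  2  2  2  2
 3  0  1  1  1  1  1  1  1  2  2  3  3
 1  0  1  1  1  1  2  2  2  2  2  3  3
 3  0  1  1  1  1  2  2  2  2  2  3  3
 1  0  1  1  1  1  2  2  2  2  2  3  3
 3  0  1  1  1  1  2  2  2  2  2  3  3
 1  0  1  1  1  1  2  2  2  2  2  3  3
 2  0  1  1  1  2  2  2  2  2  3  3  3
 2  0  1  1  1  2  2  2  2  2  3  3  3
dp[10][11] = 3. One LCS (by backtracking along matches): 4, 0, 3.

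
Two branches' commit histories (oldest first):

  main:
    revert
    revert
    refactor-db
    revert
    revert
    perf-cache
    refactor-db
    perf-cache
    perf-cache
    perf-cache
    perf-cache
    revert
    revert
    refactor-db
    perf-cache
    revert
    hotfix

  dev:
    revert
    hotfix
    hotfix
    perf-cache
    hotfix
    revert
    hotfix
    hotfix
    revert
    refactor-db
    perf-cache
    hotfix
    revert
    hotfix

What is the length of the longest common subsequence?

Pick revert (main #1, dev #1), then perf-cache (main #6, dev #4), then revert (main #12, dev #6), then revert (main #13, dev #9), then refactor-db (main #14, dev #10), then perf-cache (main #15, dev #11), then revert (main #16, dev #13), then hotfix (main #17, dev #14); all 8 commits appear in both, in order, and the DP table's final entry dp[17][14] is also 8, so no common subsequence is longer.

8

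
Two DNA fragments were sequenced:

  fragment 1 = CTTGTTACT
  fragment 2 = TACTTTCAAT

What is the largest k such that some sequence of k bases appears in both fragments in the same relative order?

6

Match C [1,3], T [2,4], T [3,5], T [5,6], A [7,9], T [9,10] — 6 bases in the same relative order in both. dp[9][10] = 6 confirms this is the maximum.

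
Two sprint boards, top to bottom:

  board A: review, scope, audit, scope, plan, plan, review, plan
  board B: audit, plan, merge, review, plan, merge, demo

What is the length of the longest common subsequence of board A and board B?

4

Match audit (board A #3, board B #1) → plan (board A #5, board B #2) → review (board A #7, board B #4) → plan (board A #8, board B #5) — 4 tasks in the same relative order in both. The LCS DP gives dp[8][7] = 4, so this is optimal.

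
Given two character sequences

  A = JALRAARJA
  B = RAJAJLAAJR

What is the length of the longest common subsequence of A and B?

6

One common subsequence of length 6: J at A[1]=B[3], then A at A[2]=B[4], then L at A[3]=B[6], then A at A[5]=B[7], then A at A[6]=B[8], then R at A[7]=B[10], and the DP table's final entry dp[9][10] is also 6, so no common subsequence is longer.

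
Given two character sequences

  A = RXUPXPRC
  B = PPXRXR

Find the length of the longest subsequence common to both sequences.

3

Taking R [1,4]; then X [5,5]; then R [7,6] gives a common subsequence of length 3. The LCS DP gives dp[8][6] = 3, so this is optimal.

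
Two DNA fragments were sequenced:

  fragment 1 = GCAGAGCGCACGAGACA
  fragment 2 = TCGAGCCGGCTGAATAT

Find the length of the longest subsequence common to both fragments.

Taking C [2,2] → G [4,3] → A [5,4] → G [6,5] → C [7,7] → G [8,9] → C [9,10] → G [12,12] → A [13,13] → A [15,14] → A [17,16] gives a common subsequence of length 11. dp[17][17] = 11 confirms this is the maximum.

11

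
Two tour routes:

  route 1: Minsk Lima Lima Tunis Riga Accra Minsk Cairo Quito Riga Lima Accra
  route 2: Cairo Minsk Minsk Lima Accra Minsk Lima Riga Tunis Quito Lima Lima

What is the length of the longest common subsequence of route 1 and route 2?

One common subsequence of length 6: Minsk (route 1 #1, route 2 #3), Lima (route 1 #2, route 2 #4), Lima (route 1 #3, route 2 #7), Tunis (route 1 #4, route 2 #9), Quito (route 1 #9, route 2 #10), Lima (route 1 #11, route 2 #12). Since dp[12][12] = 6, nothing longer is possible.

6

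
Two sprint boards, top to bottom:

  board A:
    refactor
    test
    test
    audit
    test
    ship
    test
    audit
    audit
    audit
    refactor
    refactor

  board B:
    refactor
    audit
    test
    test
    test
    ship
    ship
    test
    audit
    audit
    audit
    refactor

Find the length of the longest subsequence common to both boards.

Pick refactor at board A[1]=board B[1], then test at board A[2]=board B[3], then test at board A[3]=board B[4], then test at board A[5]=board B[5], then ship at board A[6]=board B[7], then test at board A[7]=board B[8], then audit at board A[8]=board B[9], then audit at board A[9]=board B[10], then audit at board A[10]=board B[11], then refactor at board A[12]=board B[12]; all 10 tasks appear in both, in order. The LCS DP gives dp[12][12] = 10, so this is optimal.

10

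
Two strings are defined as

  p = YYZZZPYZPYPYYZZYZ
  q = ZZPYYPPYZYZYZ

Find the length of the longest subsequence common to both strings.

Match Z [4,1]; then Z [5,2]; then P [6,3]; then Y [7,5]; then P [9,6]; then P [11,7]; then Y [12,8]; then Y [13,10]; then Z [15,11]; then Y [16,12]; then Z [17,13] — 11 characters in the same relative order in both. dp[17][13] = 11 confirms this is the maximum.

11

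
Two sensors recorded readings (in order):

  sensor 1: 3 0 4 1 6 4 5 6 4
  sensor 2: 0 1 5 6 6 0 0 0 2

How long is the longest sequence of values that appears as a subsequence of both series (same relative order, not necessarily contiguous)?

4

Let dp[i][j] be the LCS length of the first i values of sensor 1 and the first j values of sensor 2. dp[i][j] = dp[i-1][j-1]+1 when the i-th and j-th values match, else max(dp[i-1][j], dp[i][j-1]).
    ·  0  1  5  6  6  0  0  0  2
 ·  0  0  0  0  0  0  0  0  0  0
 3  0  0  0  0  0  0  0  0  0  0
 0  0  1  1  1  1  1  1  1  1  1
 4  0  1  1  1  1  1  1  1  1  1
 1  0  1  2  2  2  2  2  2  2  2
 6  0  1  2  2  3  3  3  3  3  3
 4  0  1  2  2  3  3  3  3  3  3
 5  0  1  2  3  3  3  3  3  3  3
 6  0  1  2  3  4  4  4  4  4  4
 4  0  1  2  3  4  4  4  4  4  4
dp[9][9] = 4. One LCS (by backtracking along matches): 0, 1, 6, 6.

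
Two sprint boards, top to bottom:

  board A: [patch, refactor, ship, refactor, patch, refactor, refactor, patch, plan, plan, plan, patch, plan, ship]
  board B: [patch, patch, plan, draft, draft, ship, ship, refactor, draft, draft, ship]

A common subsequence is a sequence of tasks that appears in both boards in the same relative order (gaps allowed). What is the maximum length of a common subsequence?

Taking patch (board A #1, board B #2); then ship (board A #3, board B #7); then refactor (board A #4, board B #8); then ship (board A #14, board B #11) gives a common subsequence of length 4. The LCS DP gives dp[14][11] = 4, so this is optimal.

4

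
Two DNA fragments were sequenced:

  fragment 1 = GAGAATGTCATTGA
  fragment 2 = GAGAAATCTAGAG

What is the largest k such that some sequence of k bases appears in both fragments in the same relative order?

One common subsequence of length 10: G at fragment 1[1]=fragment 2[1]; then A at fragment 1[2]=fragment 2[2]; then G at fragment 1[3]=fragment 2[3]; then A at fragment 1[4]=fragment 2[5]; then A at fragment 1[5]=fragment 2[6]; then T at fragment 1[6]=fragment 2[7]; then T at fragment 1[8]=fragment 2[9]; then A at fragment 1[10]=fragment 2[10]; then G at fragment 1[13]=fragment 2[11]; then A at fragment 1[14]=fragment 2[12]. dp[14][13] = 10 confirms this is the maximum.

10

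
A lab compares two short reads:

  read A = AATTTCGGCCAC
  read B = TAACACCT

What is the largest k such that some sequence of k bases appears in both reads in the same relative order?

5

One common subsequence of length 5: A (read A #1, read B #2) → A (read A #2, read B #3) → C (read A #6, read B #4) → C (read A #9, read B #6) → C (read A #10, read B #7), and the DP table's final entry dp[12][8] is also 5, so no common subsequence is longer.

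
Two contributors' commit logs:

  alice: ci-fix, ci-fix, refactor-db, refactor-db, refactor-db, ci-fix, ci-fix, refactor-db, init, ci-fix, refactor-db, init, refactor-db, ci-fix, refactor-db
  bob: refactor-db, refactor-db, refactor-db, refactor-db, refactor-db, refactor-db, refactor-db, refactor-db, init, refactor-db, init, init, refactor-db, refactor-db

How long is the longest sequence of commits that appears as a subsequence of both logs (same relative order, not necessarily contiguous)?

9

Taking refactor-db [3,5] → refactor-db [4,6] → refactor-db [5,7] → refactor-db [8,8] → init [9,9] → refactor-db [11,10] → init [12,12] → refactor-db [13,13] → refactor-db [15,14] gives a common subsequence of length 9. dp[15][14] = 9 confirms this is the maximum.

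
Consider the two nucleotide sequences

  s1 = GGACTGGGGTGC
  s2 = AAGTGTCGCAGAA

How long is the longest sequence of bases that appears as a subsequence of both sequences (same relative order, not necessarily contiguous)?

Taking G [2,3], then T [5,4], then G [9,5], then T [10,6], then G [11,8], then C [12,9] gives a common subsequence of length 6. The LCS DP gives dp[12][13] = 6, so this is optimal.

6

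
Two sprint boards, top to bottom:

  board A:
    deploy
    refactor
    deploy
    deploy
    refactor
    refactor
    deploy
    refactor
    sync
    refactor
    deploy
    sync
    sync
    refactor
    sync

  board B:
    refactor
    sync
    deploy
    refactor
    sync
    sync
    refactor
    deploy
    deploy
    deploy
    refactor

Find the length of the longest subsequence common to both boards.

Pick refactor (board A #2, board B #1) → deploy (board A #4, board B #3) → refactor (board A #5, board B #4) → refactor (board A #6, board B #7) → deploy (board A #7, board B #9) → deploy (board A #11, board B #10) → refactor (board A #14, board B #11); all 7 tasks appear in both, in order. The LCS DP gives dp[15][11] = 7, so this is optimal.

7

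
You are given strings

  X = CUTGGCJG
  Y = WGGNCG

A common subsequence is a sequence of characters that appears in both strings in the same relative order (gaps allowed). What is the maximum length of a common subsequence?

One common subsequence of length 4: G (X #4, Y #2), then G (X #5, Y #3), then C (X #6, Y #5), then G (X #8, Y #6). dp[8][6] = 4 confirms this is the maximum.

4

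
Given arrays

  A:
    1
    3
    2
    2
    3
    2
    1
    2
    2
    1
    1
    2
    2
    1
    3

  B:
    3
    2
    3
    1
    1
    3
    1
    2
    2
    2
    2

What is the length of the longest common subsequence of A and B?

8

One common subsequence of length 8: 3 (A #2, B #1), then 2 (A #3, B #2), then 3 (A #5, B #6), then 1 (A #7, B #7), then 2 (A #8, B #8), then 2 (A #9, B #9), then 2 (A #12, B #10), then 2 (A #13, B #11). dp[15][11] = 8 confirms this is the maximum.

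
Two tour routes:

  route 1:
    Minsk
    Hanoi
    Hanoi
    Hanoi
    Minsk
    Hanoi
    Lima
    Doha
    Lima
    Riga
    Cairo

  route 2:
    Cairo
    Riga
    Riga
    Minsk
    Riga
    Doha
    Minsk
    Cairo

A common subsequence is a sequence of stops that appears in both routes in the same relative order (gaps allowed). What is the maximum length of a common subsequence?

Taking Minsk [1,4], then Minsk [5,7], then Cairo [11,8] gives a common subsequence of length 3. The LCS DP gives dp[11][8] = 3, so this is optimal.

3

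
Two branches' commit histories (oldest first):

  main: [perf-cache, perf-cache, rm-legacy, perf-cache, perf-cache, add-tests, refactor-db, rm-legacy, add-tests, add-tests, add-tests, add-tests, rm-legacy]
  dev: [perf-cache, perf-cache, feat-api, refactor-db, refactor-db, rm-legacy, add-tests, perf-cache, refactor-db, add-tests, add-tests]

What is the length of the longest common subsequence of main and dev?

7

Match perf-cache (main #1, dev #1); then perf-cache (main #2, dev #2); then rm-legacy (main #3, dev #6); then perf-cache (main #5, dev #8); then refactor-db (main #7, dev #9); then add-tests (main #11, dev #10); then add-tests (main #12, dev #11) — 7 commits in the same relative order in both. dp[13][11] = 7 confirms this is the maximum.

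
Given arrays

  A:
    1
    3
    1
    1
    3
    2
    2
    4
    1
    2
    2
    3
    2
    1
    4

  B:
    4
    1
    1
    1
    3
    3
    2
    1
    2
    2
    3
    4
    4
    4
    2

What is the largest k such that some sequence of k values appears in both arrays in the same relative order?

10

Match 1 (A #1, B #2), 1 (A #3, B #3), 1 (A #4, B #4), 3 (A #5, B #6), 2 (A #7, B #7), 1 (A #9, B #8), 2 (A #10, B #9), 2 (A #11, B #10), 3 (A #12, B #11), 2 (A #13, B #15) — 10 values in the same relative order in both. Since dp[15][15] = 10, nothing longer is possible.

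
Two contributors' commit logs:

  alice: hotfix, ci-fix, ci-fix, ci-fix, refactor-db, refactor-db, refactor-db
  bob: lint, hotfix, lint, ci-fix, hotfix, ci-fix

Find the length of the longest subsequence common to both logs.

3

Pick hotfix (alice #1, bob #2), then ci-fix (alice #2, bob #4), then ci-fix (alice #4, bob #6); all 3 commits appear in both, in order. The LCS DP gives dp[7][6] = 3, so this is optimal.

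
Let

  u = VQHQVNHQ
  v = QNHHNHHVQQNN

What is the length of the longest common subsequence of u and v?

5

Let dp[i][j] be the LCS length of the first i characters of u and the first j characters of v. dp[i][j] = dp[i-1][j-1]+1 when the i-th and j-th characters match, else max(dp[i-1][j], dp[i][j-1]).
    ·  Q  N  H  H  N  H  H  V  Q  Q  N  N
 ·  0  0  0  0  0  0  0  0  0  0  0  0  0
 V  0  0  0  0  0  0  0  0  1  1  1  1  1
 Q  0  1  1  1  1  1  1  1  1  2  2  2  2
 H  0  1  1  2  2  2  2  2  2  2  2  2  2
 Q  0  1  1  2  2  2  2  2  2  3  3  3  3
 V  0  1  1  2  2  2  2  2  3  3  3  3  3
 N  0  1  2  2  2  3  3  3  3  3  3  4  4
 H  0  1  2  3  3  3  4  4  4  4  4  4  4
 Q  0  1  2  3  3  3  4  4  4  5  5  5  5
dp[8][12] = 5. One LCS (by backtracking along matches): QHNHQ.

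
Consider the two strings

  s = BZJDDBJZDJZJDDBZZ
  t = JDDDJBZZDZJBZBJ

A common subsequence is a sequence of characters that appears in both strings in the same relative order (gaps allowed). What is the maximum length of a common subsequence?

10

Pick J at s[3]=t[1]; then D at s[4]=t[3]; then D at s[5]=t[4]; then B at s[6]=t[6]; then Z at s[8]=t[8]; then D at s[9]=t[9]; then Z at s[11]=t[10]; then J at s[12]=t[11]; then B at s[15]=t[12]; then Z at s[16]=t[13]; all 10 characters appear in both, in order, and the DP table's final entry dp[17][15] is also 10, so no common subsequence is longer.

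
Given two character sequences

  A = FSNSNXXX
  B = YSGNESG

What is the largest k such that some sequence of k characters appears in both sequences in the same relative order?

Let dp[i][j] be the LCS length of the first i characters of A and the first j characters of B. dp[i][j] = dp[i-1][j-1]+1 when the i-th and j-th characters match, else max(dp[i-1][j], dp[i][j-1]).
    ·  Y  S  G  N  E  S  G
 ·  0  0  0  0  0  0  0  0
 F  0  0  0  0  0  0  0  0
 S  0  0  1  1  1  1  1  1
 N  0  0  1  1  2  2  2  2
 S  0  0  1  1  2  2  3  3
 N  0  0  1  1  2  2  3  3
 X  0  0  1  1  2  2  3  3
 X  0  0  1  1  2  2  3  3
 X  0  0  1  1  2  2  3  3
dp[8][7] = 3. One LCS (by backtracking along matches): SNS.

3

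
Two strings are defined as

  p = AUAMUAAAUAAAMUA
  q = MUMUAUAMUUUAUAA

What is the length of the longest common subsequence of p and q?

Match A at p[1]=q[5]; then U at p[2]=q[6]; then A at p[3]=q[7]; then M at p[4]=q[8]; then U at p[5]=q[11]; then A at p[8]=q[12]; then U at p[9]=q[13]; then A at p[12]=q[14]; then A at p[15]=q[15] — 9 characters in the same relative order in both. Since dp[15][15] = 9, nothing longer is possible.

9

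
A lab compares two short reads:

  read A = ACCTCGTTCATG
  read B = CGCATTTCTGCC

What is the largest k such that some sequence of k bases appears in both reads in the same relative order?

8

Taking C [2,1]; then C [3,3]; then T [4,5]; then T [7,6]; then T [8,7]; then C [9,8]; then T [11,9]; then G [12,10] gives a common subsequence of length 8, and the DP table's final entry dp[12][12] is also 8, so no common subsequence is longer.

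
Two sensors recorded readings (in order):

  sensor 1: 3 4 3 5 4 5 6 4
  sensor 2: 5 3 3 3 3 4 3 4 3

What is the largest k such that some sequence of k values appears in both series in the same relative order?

4

Let dp[i][j] be the LCS length of the first i values of sensor 1 and the first j values of sensor 2. dp[i][j] = dp[i-1][j-1]+1 when the i-th and j-th values match, else max(dp[i-1][j], dp[i][j-1]).
    ·  5  3  3  3  3  4  3  4  3
 ·  0  0  0  0  0  0  0  0  0  0
 3  0  0  1  1  1  1  1  1  1  1
 4  0  0  1  1  1  1  2  2  2  2
 3  0  0  1  2  2  2  2  3  3  3
 5  0  1  1  2  2  2  2  3  3  3
 4  0  1  1  2  2  2  3  3  4  4
 5  0  1  1  2  2  2  3  3  4  4
 6  0  1  1  2  2  2  3  3  4  4
 4  0  1  1  2  2  2  3  3  4  4
dp[8][9] = 4. One LCS (by backtracking along matches): 3, 4, 3, 4.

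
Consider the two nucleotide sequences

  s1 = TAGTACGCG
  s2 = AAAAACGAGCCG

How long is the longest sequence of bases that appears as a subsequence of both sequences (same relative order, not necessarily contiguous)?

6

Let dp[i][j] be the LCS length of the first i bases of s1 and the first j bases of s2. dp[i][j] = dp[i-1][j-1]+1 when the i-th and j-th bases match, else max(dp[i-1][j], dp[i][j-1]).
    ·  A  A  A  A  A  C  G  A  G  C  C  G
 ·  0  0  0  0  0  0  0  0  0  0  0  0  0
 T  0  0  0  0  0  0  0  0  0  0  0  0  0
 A  0  1  1  1  1  1  1  1  1  1  1  1  1
 G  0  1  1  1  1  1  1  2  2  2  2  2  2
 T  0  1  1  1  1  1  1  2  2  2  2  2  2
 A  0  1  2  2  2  2  2  2  3  3  3  3  3
 C  0  1  2  2  2  2  3  3  3  3  4  4  4
 G  0  1  2  2  2  2  3  4  4  4  4  4  5
 C  0  1  2  2  2  2  3  4  4  4  5  5  5
 G  0  1  2  2  2  2  3  4  4  5  5  5  6
dp[9][12] = 6. One LCS (by backtracking along matches): AGACCG.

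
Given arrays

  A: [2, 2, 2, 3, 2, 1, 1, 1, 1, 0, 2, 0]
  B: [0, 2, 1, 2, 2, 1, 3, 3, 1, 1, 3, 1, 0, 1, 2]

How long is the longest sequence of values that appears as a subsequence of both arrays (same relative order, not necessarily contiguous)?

Taking 2 (A #1, B #2) → 2 (A #2, B #4) → 2 (A #3, B #5) → 3 (A #4, B #8) → 1 (A #6, B #9) → 1 (A #7, B #10) → 1 (A #8, B #12) → 1 (A #9, B #14) → 2 (A #11, B #15) gives a common subsequence of length 9. dp[12][15] = 9 confirms this is the maximum.

9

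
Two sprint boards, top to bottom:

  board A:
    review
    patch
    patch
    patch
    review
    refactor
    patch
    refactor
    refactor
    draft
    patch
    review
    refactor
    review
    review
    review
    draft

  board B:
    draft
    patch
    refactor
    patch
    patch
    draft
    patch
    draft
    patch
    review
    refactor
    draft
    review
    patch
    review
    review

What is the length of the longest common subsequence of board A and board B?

Taking patch (board A #2, board B #2), then patch (board A #3, board B #4), then patch (board A #4, board B #5), then patch (board A #7, board B #7), then draft (board A #10, board B #8), then patch (board A #11, board B #9), then review (board A #12, board B #10), then refactor (board A #13, board B #11), then review (board A #14, board B #13), then review (board A #15, board B #15), then review (board A #16, board B #16) gives a common subsequence of length 11. The LCS DP gives dp[17][16] = 11, so this is optimal.

11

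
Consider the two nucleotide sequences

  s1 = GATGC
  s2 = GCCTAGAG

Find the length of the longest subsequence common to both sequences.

3

Taking G at s1[1]=s2[6], A at s1[2]=s2[7], G at s1[4]=s2[8] gives a common subsequence of length 3. dp[5][8] = 3 confirms this is the maximum.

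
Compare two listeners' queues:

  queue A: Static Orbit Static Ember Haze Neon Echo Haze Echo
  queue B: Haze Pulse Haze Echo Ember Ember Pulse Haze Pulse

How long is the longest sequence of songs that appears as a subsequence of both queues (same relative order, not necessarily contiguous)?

One common subsequence of length 3: Haze (queue A #5, queue B #3), then Echo (queue A #7, queue B #4), then Haze (queue A #8, queue B #8). dp[9][9] = 3 confirms this is the maximum.

3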